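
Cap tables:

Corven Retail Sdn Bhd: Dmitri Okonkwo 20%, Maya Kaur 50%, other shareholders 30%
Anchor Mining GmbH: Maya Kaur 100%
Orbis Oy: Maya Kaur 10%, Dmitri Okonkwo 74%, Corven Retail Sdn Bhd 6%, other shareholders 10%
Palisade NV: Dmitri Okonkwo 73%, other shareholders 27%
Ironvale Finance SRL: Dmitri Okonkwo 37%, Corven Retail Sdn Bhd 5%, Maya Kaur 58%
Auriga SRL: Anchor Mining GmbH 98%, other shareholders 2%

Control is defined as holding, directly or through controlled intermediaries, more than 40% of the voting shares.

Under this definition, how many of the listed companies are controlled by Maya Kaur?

4

Maya holds 50% of Corven, so Maya controls Corven.
Maya holds 100% of Anchor, so Maya controls Anchor.
Corven and Maya together hold 5% + 58% = 63% of Ironvale, so Maya controls Ironvale.
Anchor holds 98% of Auriga, so Maya controls Auriga.
No other company's threshold is met.
Maya controls 4 companies.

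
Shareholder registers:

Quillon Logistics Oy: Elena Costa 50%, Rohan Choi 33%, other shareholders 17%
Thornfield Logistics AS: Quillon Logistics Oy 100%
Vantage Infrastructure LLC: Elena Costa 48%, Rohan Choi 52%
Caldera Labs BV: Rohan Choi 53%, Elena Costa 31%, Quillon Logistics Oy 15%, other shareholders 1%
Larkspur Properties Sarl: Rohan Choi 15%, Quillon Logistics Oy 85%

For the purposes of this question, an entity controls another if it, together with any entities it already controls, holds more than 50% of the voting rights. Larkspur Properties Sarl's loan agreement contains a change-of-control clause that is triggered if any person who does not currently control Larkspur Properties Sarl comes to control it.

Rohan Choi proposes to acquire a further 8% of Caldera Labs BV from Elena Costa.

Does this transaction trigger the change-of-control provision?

The purchase adds only to Rohan's holdings (Elena's stake shrinks), so Rohan is the only person who could newly come to control Larkspur.
Rohan holds 52% of Vantage, so Rohan controls Vantage.
Rohan holds 53% of Caldera, so Rohan controls Caldera.
In Larkspur, Rohan's side holds only 15%, not > 50%.
So before the transaction, Rohan does not control Larkspur.
After the purchase, Rohan's direct stake in Caldera rises to 53% + 8% = 61%, and Elena's stake falls to 23%.
Rohan holds 61% of Caldera, so Rohan controls Caldera.
After the transaction, Rohan's side holds 15% of Larkspur, not > 50%, so Rohan still does not control Larkspur.
No new person acquires control, so the clause is not triggered.

No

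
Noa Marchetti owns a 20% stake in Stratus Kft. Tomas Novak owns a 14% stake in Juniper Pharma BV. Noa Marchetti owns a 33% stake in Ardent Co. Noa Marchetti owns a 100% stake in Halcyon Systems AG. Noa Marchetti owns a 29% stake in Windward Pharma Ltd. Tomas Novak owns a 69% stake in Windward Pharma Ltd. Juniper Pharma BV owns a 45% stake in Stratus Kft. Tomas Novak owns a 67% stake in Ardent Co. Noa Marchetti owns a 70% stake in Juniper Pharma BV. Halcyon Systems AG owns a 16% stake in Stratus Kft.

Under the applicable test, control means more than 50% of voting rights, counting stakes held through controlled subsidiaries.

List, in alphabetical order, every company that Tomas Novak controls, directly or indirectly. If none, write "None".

Ardent Co, Windward Pharma Ltd

Tomas holds 69% of Windward, so Tomas controls Windward.
Tomas holds 67% of Ardent, so Tomas controls Ardent.
No other company's threshold is met.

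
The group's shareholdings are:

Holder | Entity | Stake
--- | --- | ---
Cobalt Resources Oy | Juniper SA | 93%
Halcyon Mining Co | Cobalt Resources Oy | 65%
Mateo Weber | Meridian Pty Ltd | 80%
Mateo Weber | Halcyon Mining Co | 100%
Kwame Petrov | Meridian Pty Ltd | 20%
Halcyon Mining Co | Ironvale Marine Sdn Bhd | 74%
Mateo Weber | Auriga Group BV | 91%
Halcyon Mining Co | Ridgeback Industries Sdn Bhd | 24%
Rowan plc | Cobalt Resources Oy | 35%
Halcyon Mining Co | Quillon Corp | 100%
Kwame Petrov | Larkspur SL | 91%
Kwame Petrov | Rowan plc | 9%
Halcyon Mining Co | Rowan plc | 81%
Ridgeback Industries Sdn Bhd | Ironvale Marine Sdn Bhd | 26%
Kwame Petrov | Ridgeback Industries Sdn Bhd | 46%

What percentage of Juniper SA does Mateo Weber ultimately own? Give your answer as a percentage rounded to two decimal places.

86.82%

Mateo reaches Juniper along 2 paths.
Via Halcyon → Cobalt: 100% × 65% × 93% = 60.45%.
Via Halcyon → Rowan → Cobalt: 100% × 81% × 35% × 93% = 26.3655%.
Total: 60.45% + 26.3655% = 86.8155%.
Rounded: 86.82%.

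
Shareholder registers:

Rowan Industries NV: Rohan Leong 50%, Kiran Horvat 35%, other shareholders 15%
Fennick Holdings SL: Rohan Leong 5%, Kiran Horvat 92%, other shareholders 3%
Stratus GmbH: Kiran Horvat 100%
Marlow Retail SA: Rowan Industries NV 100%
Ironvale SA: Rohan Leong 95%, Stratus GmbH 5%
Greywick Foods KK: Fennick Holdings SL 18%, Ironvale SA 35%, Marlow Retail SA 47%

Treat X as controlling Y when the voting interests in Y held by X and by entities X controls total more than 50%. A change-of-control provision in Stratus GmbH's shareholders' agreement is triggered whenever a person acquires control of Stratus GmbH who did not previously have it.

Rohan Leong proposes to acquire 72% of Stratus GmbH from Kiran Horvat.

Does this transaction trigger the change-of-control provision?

The purchase adds only to Rohan's holdings (Kiran's stake shrinks), so Rohan is the only person who could newly come to control Stratus.
Rohan holds 95% of Ironvale, so Rohan controls Ironvale.
Neither Rohan nor any entity Rohan controls holds any voting interest in Stratus.
So before the transaction, Rohan does not control Stratus.
After the purchase, Rohan holds 72% of Stratus directly, and Kiran's stake falls to 28%.
Rohan holds 72% of Stratus, so Rohan controls Stratus.
Rohan did not control Stratus before and does after, so the clause is triggered.

Yes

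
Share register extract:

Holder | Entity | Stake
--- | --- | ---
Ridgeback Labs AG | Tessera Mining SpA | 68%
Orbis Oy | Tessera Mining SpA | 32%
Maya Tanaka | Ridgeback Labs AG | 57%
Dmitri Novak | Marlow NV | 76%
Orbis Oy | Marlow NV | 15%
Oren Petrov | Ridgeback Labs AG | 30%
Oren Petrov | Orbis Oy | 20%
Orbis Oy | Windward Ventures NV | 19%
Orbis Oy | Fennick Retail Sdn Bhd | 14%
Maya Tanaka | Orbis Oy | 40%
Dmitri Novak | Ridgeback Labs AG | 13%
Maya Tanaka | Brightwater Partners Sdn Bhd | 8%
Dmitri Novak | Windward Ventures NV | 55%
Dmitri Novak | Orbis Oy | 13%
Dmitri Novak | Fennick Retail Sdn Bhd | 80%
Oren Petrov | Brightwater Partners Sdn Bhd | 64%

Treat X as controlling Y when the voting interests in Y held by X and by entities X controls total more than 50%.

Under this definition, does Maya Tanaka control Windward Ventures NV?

Maya holds 57% of Ridgeback, so Maya controls Ridgeback.
Ridgeback holds 68% of Tessera, so Maya controls Tessera.
Neither Maya nor any entity Maya controls holds any voting interest in Windward.
So Maya does not control Windward.

No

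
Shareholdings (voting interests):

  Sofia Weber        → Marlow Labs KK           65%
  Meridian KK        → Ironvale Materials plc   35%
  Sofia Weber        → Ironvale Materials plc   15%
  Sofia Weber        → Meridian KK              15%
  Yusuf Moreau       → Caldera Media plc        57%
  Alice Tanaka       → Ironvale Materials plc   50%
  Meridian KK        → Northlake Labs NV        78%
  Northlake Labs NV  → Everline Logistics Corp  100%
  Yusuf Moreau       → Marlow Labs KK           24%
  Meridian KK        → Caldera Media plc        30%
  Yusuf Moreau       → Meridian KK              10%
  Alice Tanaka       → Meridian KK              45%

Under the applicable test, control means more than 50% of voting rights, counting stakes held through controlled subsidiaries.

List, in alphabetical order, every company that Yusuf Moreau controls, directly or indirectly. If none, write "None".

Caldera Media plc

Yusuf holds 57% of Caldera, so Yusuf controls Caldera.
No other company's threshold is met.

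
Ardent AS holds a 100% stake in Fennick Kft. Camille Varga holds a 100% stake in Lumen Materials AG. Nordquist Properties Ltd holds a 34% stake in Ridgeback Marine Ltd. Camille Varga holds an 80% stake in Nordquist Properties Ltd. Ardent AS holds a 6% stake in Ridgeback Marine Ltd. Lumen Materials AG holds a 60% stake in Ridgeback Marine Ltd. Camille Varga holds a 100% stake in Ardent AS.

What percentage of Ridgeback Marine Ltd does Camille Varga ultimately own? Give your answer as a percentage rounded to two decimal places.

93.20%

Camille reaches Ridgeback along 3 paths.
Via Nordquist: 80% × 34% = 27.2%.
Via Lumen: 100% × 60% = 60%.
Via Ardent: 100% × 6% = 6%.
Total: 27.2% + 60% + 6% = 93.2%.
Rounded: 93.20%.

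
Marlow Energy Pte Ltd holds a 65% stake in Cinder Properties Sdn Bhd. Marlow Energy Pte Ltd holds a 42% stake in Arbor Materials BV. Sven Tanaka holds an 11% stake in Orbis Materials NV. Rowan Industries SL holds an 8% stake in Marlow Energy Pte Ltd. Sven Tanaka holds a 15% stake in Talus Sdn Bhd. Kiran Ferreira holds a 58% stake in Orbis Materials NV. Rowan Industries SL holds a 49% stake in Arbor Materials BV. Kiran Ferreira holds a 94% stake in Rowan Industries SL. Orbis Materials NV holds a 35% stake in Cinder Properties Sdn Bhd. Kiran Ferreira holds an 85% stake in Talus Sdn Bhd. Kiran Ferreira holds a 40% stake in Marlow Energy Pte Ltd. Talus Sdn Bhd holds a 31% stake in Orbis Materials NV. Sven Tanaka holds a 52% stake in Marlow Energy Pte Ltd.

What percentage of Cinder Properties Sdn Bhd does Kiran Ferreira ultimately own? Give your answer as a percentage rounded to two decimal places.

Kiran reaches Cinder along 4 paths.
Via Rowan → Marlow: 94% × 8% × 65% = 4.888%.
Via Marlow: 40% × 65% = 26%.
Via Talus → Orbis: 85% × 31% × 35% = 9.2225%.
Via Orbis: 58% × 35% = 20.3%.
Total: 4.888% + 26% + 9.2225% + 20.3% = 60.4105%.
Rounded: 60.41%.

60.41%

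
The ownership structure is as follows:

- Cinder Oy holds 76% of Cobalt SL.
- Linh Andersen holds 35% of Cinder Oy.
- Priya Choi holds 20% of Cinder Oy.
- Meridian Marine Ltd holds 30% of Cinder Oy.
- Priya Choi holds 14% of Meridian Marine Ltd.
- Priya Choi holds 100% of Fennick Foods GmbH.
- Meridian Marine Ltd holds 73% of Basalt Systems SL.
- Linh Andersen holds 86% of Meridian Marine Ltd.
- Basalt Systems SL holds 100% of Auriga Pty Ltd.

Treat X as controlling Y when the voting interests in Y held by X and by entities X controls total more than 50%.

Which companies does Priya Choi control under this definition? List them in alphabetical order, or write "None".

Priya holds 100% of Fennick, so Priya controls Fennick.
No other company's threshold is met.

Fennick Foods GmbH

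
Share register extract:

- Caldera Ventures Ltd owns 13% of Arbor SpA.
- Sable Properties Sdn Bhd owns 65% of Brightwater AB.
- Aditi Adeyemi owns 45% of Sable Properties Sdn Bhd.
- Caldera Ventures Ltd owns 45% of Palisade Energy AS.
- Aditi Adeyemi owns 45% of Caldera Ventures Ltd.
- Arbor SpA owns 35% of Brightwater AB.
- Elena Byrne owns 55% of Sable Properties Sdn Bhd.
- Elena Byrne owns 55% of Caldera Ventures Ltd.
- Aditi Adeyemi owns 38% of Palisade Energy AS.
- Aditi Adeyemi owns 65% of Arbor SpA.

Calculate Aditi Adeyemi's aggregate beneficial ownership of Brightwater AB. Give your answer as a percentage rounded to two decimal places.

54.05%

Aditi reaches Brightwater along 3 paths.
Via Sable: 45% × 65% = 29.25%.
Via Caldera → Arbor: 45% × 13% × 35% = 2.0475%.
Via Arbor: 65% × 35% = 22.75%.
Total: 29.25% + 2.0475% + 22.75% = 54.0475%.
Rounded: 54.05%.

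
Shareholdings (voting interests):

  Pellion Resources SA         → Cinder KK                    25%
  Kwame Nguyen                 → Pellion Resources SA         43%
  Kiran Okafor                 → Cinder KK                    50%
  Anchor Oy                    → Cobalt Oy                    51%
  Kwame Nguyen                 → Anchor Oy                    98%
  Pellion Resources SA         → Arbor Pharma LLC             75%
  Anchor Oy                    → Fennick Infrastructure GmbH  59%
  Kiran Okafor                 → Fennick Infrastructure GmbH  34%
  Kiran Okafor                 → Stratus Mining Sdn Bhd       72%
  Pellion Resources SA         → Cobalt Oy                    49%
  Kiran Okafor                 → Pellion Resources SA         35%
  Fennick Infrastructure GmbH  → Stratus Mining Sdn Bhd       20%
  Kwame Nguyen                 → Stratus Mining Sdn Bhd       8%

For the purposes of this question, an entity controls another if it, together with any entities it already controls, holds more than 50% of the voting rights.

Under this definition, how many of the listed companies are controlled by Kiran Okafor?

Kiran holds 72% of Stratus, so Kiran controls Stratus.
No other company's threshold is met.
Kiran controls 1 company.

1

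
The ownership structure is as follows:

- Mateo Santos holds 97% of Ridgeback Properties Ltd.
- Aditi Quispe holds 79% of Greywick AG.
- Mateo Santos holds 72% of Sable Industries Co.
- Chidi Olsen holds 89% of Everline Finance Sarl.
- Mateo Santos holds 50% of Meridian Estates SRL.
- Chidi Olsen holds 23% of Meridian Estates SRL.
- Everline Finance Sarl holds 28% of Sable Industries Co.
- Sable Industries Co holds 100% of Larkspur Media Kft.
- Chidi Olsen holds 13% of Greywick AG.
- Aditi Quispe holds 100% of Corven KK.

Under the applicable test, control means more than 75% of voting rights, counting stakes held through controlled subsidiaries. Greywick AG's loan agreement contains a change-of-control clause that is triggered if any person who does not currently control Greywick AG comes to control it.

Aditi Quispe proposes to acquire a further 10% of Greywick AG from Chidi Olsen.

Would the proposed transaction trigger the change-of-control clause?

No

The purchase adds only to Aditi's holdings (Chidi's stake shrinks), so Aditi is the only person who could newly come to control Greywick.
Aditi holds 79% of Greywick, so Aditi controls Greywick.
So Aditi already controls Greywick before the transaction.
After the purchase, Aditi's direct stake in Greywick rises to 79% + 10% = 89%, and Chidi's stake falls to 3%.
Aditi controlled Greywick already, so this is not a new person acquiring control; every other person's position is unchanged or reduced.
No new person acquires control, so the clause is not triggered.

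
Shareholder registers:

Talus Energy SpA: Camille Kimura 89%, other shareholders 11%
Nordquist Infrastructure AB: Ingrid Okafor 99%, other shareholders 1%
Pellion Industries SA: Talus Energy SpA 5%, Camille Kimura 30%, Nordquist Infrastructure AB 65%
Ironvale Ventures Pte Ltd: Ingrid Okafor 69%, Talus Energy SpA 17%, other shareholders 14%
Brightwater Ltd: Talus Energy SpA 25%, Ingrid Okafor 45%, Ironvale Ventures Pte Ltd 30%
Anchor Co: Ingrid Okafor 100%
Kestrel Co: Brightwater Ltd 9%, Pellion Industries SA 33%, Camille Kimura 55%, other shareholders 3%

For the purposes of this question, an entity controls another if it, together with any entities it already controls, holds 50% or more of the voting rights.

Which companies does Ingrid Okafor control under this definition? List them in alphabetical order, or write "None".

Anchor Co, Brightwater Ltd, Ironvale Ventures Pte Ltd, Nordquist Infrastructure AB, Pellion Industries SA

Ingrid holds 99% of Nordquist, so Ingrid controls Nordquist.
Nordquist holds 65% of Pellion, so Ingrid controls Pellion.
Ingrid holds 69% of Ironvale, so Ingrid controls Ironvale.
Ingrid and Ironvale together hold 45% + 30% = 75% of Brightwater, so Ingrid controls Brightwater.
Ingrid holds 100% of Anchor, so Ingrid controls Anchor.
No other company's threshold is met.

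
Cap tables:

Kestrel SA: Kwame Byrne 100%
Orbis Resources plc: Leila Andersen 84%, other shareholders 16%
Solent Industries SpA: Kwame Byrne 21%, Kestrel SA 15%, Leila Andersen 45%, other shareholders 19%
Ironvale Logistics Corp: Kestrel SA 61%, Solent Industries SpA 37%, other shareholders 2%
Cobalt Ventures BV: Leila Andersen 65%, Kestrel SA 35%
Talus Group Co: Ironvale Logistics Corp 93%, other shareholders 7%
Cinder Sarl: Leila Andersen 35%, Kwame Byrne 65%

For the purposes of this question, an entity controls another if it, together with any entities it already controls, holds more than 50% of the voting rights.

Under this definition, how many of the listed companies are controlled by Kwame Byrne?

4

Kwame holds 100% of Kestrel, so Kwame controls Kestrel.
Kestrel holds 61% of Ironvale, so Kwame controls Ironvale.
Ironvale holds 93% of Talus, so Kwame controls Talus.
Kwame holds 65% of Cinder, so Kwame controls Cinder.
No other company's threshold is met.
Kwame controls 4 companies.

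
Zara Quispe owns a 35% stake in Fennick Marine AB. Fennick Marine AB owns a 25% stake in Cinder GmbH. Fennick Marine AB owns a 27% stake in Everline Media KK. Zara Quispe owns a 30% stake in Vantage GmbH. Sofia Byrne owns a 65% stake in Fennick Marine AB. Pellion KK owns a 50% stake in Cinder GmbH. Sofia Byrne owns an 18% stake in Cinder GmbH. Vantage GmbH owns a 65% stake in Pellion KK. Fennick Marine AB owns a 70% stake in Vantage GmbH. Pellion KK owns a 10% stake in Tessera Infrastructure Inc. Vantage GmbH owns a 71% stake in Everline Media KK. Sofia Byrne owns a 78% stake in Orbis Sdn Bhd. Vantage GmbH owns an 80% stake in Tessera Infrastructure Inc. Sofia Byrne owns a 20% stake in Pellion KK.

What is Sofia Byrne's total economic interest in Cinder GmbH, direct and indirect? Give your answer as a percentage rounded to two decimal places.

Sofia reaches Cinder along 4 paths.
Via Fennick: 65% × 25% = 16.25%.
Direct stake: 18% = 18%.
Via Fennick → Vantage → Pellion: 65% × 70% × 65% × 50% = 14.7875%.
Via Pellion: 20% × 50% = 10%.
Total: 16.25% + 18% + 14.7875% + 10% = 59.0375%.
Rounded: 59.04%.

59.04%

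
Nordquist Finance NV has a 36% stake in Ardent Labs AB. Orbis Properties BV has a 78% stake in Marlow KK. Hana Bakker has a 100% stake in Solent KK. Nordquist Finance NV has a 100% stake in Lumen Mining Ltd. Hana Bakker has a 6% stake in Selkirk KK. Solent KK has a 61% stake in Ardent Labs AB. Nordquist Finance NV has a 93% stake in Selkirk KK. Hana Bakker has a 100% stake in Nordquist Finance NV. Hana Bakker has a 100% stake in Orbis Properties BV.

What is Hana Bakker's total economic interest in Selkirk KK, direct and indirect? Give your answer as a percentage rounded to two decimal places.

Hana reaches Selkirk along 2 paths.
Direct stake: 6% = 6%.
Via Nordquist: 100% × 93% = 93%.
Total: 6% + 93% = 99%.
Rounded: 99.00%.

99.00%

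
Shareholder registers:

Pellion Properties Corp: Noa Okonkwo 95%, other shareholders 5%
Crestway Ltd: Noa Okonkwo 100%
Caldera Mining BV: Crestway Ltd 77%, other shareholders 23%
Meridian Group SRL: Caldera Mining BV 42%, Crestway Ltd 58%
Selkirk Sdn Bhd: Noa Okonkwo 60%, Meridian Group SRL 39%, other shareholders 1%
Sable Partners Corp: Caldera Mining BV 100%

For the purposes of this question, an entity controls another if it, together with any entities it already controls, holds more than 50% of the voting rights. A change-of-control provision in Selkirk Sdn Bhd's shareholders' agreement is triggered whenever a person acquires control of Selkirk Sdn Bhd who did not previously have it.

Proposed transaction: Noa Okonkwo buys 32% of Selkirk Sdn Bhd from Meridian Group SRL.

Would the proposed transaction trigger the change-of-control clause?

No

The purchase adds only to Noa's holdings (Meridian's stake shrinks), so Noa is the only person who could newly come to control Selkirk.
Noa holds 100% of Crestway, so Noa controls Crestway.
Crestway holds 77% of Caldera, so Noa controls Caldera.
Caldera and Crestway together hold 42% + 58% = 100% of Meridian, so Noa controls Meridian.
Noa and Meridian together hold 60% + 39% = 99% of Selkirk, so Noa controls Selkirk.
So Noa already controls Selkirk before the transaction.
After the purchase, Noa's direct stake in Selkirk rises to 60% + 32% = 92%, and Meridian's stake falls to 7%.
Noa controlled Selkirk already, so this is not a new person acquiring control; every other person's position is unchanged or reduced.
No new person acquires control, so the clause is not triggered.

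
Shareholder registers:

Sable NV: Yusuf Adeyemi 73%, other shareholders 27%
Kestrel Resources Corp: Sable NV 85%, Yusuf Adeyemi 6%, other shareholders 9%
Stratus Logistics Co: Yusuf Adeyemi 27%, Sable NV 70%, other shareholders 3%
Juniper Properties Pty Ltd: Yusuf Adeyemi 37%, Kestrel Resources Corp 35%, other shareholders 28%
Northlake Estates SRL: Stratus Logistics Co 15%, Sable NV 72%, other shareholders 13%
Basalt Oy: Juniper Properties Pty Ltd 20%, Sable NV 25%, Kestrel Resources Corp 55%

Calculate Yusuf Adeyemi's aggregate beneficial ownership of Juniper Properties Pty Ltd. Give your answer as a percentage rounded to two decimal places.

60.82%

Yusuf reaches Juniper along 3 paths.
Direct stake: 37% = 37%.
Via Sable → Kestrel: 73% × 85% × 35% = 21.7175%.
Via Kestrel: 6% × 35% = 2.1%.
Total: 37% + 21.7175% + 2.1% = 60.8175%.
Rounded: 60.82%.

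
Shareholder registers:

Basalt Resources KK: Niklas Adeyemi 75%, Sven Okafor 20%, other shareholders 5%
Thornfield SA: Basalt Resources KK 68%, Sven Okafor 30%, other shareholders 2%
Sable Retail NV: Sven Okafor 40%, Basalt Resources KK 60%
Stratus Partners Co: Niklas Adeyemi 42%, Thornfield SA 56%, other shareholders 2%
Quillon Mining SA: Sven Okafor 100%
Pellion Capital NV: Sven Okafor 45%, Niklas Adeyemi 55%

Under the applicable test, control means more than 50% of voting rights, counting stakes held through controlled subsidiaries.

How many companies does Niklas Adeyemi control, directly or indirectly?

Niklas holds 75% of Basalt, so Niklas controls Basalt.
Basalt holds 68% of Thornfield, so Niklas controls Thornfield.
Basalt holds 60% of Sable, so Niklas controls Sable.
Niklas and Thornfield together hold 42% + 56% = 98% of Stratus, so Niklas controls Stratus.
Niklas holds 55% of Pellion, so Niklas controls Pellion.
No other company's threshold is met.
Niklas controls 5 companies.

5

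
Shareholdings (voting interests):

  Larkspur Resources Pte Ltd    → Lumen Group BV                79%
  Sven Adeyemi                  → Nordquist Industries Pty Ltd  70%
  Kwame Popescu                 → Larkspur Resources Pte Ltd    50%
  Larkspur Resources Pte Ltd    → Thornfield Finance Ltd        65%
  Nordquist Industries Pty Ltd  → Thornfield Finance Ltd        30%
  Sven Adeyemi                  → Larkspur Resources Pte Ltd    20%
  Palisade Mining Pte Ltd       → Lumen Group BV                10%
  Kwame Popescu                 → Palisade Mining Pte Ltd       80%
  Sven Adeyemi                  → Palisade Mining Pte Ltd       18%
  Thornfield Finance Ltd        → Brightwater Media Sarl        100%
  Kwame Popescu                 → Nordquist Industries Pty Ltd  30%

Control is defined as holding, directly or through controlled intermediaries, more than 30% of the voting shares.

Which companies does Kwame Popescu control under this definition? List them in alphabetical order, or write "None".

Kwame holds 50% of Larkspur, so Kwame controls Larkspur.
Kwame holds 80% of Palisade, so Kwame controls Palisade.
Palisade and Larkspur together hold 10% + 79% = 89% of Lumen, so Kwame controls Lumen.
Larkspur holds 65% of Thornfield, so Kwame controls Thornfield.
Thornfield holds 100% of Brightwater, so Kwame controls Brightwater.
No other company's threshold is met.

Brightwater Media Sarl, Larkspur Resources Pte Ltd, Lumen Group BV, Palisade Mining Pte Ltd, Thornfield Finance Ltd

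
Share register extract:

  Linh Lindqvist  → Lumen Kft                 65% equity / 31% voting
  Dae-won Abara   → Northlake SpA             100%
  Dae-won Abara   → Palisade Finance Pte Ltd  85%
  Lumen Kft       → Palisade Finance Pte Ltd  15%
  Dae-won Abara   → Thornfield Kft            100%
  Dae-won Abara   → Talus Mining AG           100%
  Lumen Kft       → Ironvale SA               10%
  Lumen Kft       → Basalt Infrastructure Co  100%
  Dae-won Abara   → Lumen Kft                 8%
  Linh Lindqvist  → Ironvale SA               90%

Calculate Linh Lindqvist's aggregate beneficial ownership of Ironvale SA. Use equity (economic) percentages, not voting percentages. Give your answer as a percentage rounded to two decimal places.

Linh reaches Ironvale along 2 paths.
Via Lumen: 65% × 10% = 6.5%.
Direct stake: 90% = 90%.
Total: 6.5% + 90% = 96.5%.
Rounded: 96.50%.

96.50%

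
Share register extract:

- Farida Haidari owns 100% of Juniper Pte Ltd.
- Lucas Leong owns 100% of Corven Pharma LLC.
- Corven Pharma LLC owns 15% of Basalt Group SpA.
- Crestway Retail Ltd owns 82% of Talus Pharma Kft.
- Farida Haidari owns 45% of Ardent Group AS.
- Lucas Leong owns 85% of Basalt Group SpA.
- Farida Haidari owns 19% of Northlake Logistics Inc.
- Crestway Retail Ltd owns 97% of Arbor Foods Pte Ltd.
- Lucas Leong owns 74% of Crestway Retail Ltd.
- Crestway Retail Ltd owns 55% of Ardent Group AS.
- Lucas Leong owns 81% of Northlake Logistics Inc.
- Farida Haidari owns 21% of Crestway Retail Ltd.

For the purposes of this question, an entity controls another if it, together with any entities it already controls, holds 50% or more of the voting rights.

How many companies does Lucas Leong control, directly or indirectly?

7

Lucas holds 81% of Northlake, so Lucas controls Northlake.
Lucas holds 74% of Crestway, so Lucas controls Crestway.
Lucas holds 100% of Corven, so Lucas controls Corven.
Crestway holds 97% of Arbor, so Lucas controls Arbor.
Corven and Lucas together hold 15% + 85% = 100% of Basalt, so Lucas controls Basalt.
Crestway holds 55% of Ardent, so Lucas controls Ardent.
Crestway holds 82% of Talus, so Lucas controls Talus.
No other company's threshold is met.
Lucas controls 7 companies.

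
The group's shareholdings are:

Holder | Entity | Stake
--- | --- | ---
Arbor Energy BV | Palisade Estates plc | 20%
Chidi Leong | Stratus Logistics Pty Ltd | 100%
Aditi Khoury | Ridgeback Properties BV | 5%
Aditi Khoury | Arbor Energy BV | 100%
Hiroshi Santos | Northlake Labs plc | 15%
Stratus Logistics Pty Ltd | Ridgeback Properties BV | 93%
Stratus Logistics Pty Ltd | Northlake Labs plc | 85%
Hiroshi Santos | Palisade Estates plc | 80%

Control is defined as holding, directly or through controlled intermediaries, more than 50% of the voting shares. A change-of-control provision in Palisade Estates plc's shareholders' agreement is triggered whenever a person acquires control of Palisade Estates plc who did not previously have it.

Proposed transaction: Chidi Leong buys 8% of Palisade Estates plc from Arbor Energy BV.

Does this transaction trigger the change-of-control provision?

The purchase adds only to Chidi's holdings (Arbor's stake shrinks), so Chidi is the only person who could newly come to control Palisade.
Chidi holds 100% of Stratus, so Chidi controls Stratus.
Stratus holds 85% of Northlake, so Chidi controls Northlake.
Stratus holds 93% of Ridgeback, so Chidi controls Ridgeback.
Neither Chidi nor any entity Chidi controls holds any voting interest in Palisade.
So before the transaction, Chidi does not control Palisade.
After the purchase, Chidi holds 8% of Palisade directly, and Arbor's stake falls to 12%.
After the transaction, Chidi's side holds 8% of Palisade, not > 50%, so Chidi still does not control Palisade.
No new person acquires control, so the clause is not triggered.

No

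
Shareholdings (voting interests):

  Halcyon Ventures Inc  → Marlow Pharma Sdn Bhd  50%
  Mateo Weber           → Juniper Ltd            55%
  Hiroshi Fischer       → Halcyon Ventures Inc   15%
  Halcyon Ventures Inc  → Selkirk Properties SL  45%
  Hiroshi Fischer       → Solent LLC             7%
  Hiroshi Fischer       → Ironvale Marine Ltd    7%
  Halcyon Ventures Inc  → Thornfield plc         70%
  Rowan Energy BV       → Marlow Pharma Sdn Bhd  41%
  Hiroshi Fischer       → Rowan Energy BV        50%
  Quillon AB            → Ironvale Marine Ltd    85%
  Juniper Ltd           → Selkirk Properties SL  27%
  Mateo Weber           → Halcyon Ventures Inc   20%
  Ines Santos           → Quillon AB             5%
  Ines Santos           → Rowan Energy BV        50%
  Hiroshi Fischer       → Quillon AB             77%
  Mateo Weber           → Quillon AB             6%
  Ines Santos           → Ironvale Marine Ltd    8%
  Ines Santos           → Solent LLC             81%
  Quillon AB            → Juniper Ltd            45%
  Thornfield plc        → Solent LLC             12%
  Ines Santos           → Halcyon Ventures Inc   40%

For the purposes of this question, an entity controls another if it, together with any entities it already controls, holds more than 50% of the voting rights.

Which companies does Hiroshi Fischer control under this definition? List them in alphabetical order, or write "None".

Ironvale Marine Ltd, Quillon AB

Hiroshi holds 77% of Quillon, so Hiroshi controls Quillon.
Hiroshi and Quillon together hold 7% + 85% = 92% of Ironvale, so Hiroshi controls Ironvale.
No other company's threshold is met.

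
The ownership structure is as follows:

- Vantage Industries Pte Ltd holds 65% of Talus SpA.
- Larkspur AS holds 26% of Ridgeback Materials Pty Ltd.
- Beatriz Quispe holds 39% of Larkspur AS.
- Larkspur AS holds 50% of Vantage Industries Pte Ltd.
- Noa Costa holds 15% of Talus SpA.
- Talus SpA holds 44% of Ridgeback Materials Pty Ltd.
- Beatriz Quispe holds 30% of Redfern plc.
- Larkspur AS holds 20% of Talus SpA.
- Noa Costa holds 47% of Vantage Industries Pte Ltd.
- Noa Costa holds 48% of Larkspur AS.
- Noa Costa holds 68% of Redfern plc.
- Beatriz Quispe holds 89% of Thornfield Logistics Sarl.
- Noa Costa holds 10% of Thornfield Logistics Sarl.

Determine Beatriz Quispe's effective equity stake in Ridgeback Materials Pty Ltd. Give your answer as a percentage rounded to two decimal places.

Beatriz reaches Ridgeback along 3 paths.
Via Larkspur → Talus: 39% × 20% × 44% = 3.432%.
Via Larkspur → Vantage → Talus: 39% × 50% × 65% × 44% = 5.577%.
Via Larkspur: 39% × 26% = 10.14%.
Total: 3.432% + 5.577% + 10.14% = 19.149%.
Rounded: 19.15%.

19.15%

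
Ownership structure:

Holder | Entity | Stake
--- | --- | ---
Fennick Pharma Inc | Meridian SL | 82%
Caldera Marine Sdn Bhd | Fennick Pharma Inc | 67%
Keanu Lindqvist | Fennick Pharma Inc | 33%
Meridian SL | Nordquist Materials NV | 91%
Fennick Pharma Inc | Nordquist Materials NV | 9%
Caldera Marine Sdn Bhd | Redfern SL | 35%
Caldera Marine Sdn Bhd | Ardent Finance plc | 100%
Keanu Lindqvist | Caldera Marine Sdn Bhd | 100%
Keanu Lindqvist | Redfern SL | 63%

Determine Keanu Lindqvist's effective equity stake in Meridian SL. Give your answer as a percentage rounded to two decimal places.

Keanu reaches Meridian along 2 paths.
Via Fennick: 33% × 82% = 27.06%.
Via Caldera → Fennick: 100% × 67% × 82% = 54.94%.
Total: 27.06% + 54.94% = 82%.
Rounded: 82.00%.

82.00%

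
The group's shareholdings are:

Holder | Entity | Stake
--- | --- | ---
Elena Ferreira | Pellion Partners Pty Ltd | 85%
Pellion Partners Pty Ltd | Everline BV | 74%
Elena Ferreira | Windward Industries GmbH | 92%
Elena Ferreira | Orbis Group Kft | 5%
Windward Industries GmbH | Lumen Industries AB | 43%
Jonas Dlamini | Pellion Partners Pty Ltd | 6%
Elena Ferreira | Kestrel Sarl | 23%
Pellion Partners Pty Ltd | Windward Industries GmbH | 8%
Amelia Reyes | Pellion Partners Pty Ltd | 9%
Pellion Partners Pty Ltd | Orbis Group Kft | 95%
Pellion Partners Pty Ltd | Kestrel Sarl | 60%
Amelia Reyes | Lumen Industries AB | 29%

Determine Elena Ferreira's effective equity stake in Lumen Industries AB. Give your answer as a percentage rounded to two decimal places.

Elena reaches Lumen along 2 paths.
Via Windward: 92% × 43% = 39.56%.
Via Pellion → Windward: 85% × 8% × 43% = 2.924%.
Total: 39.56% + 2.924% = 42.484%.
Rounded: 42.48%.

42.48%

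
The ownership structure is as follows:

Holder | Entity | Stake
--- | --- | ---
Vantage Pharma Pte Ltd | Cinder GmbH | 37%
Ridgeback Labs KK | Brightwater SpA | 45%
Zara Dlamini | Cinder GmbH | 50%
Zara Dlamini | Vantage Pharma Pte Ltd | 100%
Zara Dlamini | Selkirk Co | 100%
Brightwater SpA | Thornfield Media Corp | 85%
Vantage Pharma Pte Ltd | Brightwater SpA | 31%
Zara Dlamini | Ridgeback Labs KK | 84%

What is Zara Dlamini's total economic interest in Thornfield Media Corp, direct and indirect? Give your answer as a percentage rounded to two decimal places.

58.48%

Zara reaches Thornfield along 2 paths.
Via Ridgeback → Brightwater: 84% × 45% × 85% = 32.13%.
Via Vantage → Brightwater: 100% × 31% × 85% = 26.35%.
Total: 32.13% + 26.35% = 58.48%.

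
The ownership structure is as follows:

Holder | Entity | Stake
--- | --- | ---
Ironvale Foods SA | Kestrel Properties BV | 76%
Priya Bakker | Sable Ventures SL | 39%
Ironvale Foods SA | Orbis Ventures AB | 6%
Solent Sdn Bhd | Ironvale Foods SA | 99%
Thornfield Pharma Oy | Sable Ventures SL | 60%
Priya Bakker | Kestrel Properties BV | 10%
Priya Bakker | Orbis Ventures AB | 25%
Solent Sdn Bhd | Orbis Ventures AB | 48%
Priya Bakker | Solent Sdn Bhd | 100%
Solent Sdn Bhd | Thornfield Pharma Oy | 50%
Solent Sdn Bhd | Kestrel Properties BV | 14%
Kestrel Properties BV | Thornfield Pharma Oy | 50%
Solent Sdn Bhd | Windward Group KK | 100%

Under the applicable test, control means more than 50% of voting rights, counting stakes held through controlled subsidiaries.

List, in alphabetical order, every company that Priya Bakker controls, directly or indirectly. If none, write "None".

Priya holds 100% of Solent, so Priya controls Solent.
Solent holds 99% of Ironvale, so Priya controls Ironvale.
Solent and Ironvale and Priya together hold 14% + 76% + 10% = 100% of Kestrel, so Priya controls Kestrel.
Ironvale and Priya and Solent together hold 6% + 25% + 48% = 79% of Orbis, so Priya controls Orbis.
Kestrel and Solent together hold 50% + 50% = 100% of Thornfield, so Priya controls Thornfield.
Solent holds 100% of Windward, so Priya controls Windward.
Priya and Thornfield together hold 39% + 60% = 99% of Sable, so Priya controls Sable.

Ironvale Foods SA, Kestrel Properties BV, Orbis Ventures AB, Sable Ventures SL, Solent Sdn Bhd, Thornfield Pharma Oy, Windward Group KK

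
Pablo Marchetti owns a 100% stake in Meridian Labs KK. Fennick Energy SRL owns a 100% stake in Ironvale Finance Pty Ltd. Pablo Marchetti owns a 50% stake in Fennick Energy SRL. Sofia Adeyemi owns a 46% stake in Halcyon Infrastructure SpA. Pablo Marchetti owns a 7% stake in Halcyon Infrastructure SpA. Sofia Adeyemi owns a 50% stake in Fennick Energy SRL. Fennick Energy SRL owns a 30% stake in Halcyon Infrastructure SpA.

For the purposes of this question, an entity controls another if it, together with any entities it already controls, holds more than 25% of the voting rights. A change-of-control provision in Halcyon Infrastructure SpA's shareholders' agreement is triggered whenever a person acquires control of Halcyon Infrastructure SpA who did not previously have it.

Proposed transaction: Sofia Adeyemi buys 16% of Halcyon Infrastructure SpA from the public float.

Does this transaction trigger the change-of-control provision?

No

The purchase changes only Sofia's holdings, so Sofia is the only person who could newly come to control Halcyon.
Sofia holds 50% of Fennick, so Sofia controls Fennick.
Fennick and Sofia together hold 30% + 46% = 76% of Halcyon, so Sofia controls Halcyon.
So Sofia already controls Halcyon before the transaction.
After the purchase, Sofia's direct stake in Halcyon rises to 46% + 16% = 62%.
Sofia controlled Halcyon already, so this is not a new person acquiring control; every other person's position is unchanged or reduced.
No new person acquires control, so the clause is not triggered.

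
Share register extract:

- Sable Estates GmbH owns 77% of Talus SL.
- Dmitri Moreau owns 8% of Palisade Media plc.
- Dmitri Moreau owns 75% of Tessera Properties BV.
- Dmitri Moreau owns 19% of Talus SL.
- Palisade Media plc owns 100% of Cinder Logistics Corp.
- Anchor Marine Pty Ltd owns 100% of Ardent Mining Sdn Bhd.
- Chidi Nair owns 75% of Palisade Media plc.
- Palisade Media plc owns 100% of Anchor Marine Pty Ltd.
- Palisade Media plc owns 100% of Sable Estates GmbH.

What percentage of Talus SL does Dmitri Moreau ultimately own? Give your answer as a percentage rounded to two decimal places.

25.16%

Dmitri reaches Talus along 2 paths.
Direct stake: 19% = 19%.
Via Palisade → Sable: 8% × 100% × 77% = 6.16%.
Total: 19% + 6.16% = 25.16%.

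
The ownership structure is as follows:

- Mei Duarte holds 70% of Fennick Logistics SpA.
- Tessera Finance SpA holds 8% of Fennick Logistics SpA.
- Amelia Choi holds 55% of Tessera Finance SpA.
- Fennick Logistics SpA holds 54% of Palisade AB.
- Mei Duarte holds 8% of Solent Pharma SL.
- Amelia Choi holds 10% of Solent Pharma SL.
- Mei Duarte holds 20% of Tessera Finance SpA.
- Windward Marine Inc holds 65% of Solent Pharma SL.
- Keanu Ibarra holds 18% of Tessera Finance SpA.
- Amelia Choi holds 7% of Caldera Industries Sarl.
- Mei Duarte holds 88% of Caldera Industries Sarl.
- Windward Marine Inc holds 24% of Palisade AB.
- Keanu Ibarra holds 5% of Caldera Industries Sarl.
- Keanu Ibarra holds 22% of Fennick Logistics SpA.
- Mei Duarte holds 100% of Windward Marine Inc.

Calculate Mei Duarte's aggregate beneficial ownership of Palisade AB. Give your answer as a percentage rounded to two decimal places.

Mei reaches Palisade along 3 paths.
Via Windward: 100% × 24% = 24%.
Via Fennick: 70% × 54% = 37.8%.
Via Tessera → Fennick: 20% × 8% × 54% = 0.864%.
Total: 24% + 37.8% + 0.864% = 62.664%.
Rounded: 62.66%.

62.66%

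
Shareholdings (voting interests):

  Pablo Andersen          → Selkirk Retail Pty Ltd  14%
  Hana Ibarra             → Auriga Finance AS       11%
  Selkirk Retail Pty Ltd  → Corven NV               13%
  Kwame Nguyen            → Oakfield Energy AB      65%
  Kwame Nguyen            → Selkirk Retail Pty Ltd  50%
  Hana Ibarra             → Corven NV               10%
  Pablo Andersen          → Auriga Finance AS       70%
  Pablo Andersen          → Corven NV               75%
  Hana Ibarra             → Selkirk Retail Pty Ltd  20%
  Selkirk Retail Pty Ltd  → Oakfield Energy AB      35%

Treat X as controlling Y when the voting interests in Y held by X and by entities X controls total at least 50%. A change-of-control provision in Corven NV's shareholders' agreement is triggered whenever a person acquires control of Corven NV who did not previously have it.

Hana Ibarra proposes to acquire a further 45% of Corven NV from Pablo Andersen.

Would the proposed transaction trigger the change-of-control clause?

The purchase adds only to Hana's holdings (Pablo's stake shrinks), so Hana is the only person who could newly come to control Corven.
Hana's largest direct stake is 20% in Selkirk, which does not meet the threshold, so Hana controls no company.
In Corven, Hana's side holds only 10%, not ≥ 50%.
So before the transaction, Hana does not control Corven.
After the purchase, Hana's direct stake in Corven rises to 10% + 45% = 55%, and Pablo's stake falls to 30%.
Hana holds 55% of Corven, so Hana controls Corven.
Hana did not control Corven before and does after, so the clause is triggered.

Yes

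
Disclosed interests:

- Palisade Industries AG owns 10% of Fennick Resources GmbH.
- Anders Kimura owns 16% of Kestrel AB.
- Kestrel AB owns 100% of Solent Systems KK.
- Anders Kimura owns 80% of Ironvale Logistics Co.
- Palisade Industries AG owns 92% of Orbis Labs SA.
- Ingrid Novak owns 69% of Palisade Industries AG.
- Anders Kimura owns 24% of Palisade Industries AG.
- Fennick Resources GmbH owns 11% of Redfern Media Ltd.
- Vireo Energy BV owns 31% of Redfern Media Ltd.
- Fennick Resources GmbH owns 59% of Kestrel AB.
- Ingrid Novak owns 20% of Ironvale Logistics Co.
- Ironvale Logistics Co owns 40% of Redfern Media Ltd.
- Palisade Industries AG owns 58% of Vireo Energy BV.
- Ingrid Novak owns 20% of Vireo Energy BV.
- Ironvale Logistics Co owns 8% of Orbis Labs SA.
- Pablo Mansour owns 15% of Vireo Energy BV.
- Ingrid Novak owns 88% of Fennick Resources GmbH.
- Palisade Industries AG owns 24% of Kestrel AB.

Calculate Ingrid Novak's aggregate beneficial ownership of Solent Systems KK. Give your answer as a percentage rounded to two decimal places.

72.55%

Ingrid reaches Solent along 3 paths.
Via Fennick → Kestrel: 88% × 59% × 100% = 51.92%.
Via Palisade → Fennick → Kestrel: 69% × 10% × 59% × 100% = 4.071%.
Via Palisade → Kestrel: 69% × 24% × 100% = 16.56%.
Total: 51.92% + 4.071% + 16.56% = 72.551%.
Rounded: 72.55%.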